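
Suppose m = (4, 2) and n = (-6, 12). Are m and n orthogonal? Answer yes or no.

yes

m · n = 4·(-6) + 2·12 = -24 + 24 = 0
Zero, so the vectors are orthogonal.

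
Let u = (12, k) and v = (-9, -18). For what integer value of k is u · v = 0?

u · v = 12·(-9) + k·(-18) = -108 - 18k
Set equal to 0: -18k = 108, so k = -6.

-6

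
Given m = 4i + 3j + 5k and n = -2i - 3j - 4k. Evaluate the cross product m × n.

i: 3·(-4) - 5·(-3) = -12 - (-15) = 3
j: 5·(-2) - 4·(-4) = -10 - (-16) = 6
k: 4·(-3) - 3·(-2) = -12 - (-6) = -6
m × n = (3, 6, -6)

(3, 6, -6)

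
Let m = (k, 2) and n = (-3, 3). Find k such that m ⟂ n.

m · n = k·(-3) + 2·3 = 6 - 3k
Set equal to 0: -3k = -6, so k = 2.

2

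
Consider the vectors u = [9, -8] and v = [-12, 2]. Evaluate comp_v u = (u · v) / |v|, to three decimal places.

u · v = 9·(-12) + (-8)·2 = -108 - 16 = -124
|v| = √(144 + 4) = √148 ≈ 12.1655
comp_v u = -124 / √148 ≈ -10.193

-10.193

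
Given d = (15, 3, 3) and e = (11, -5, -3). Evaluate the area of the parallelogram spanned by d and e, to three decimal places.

i: 3·(-3) - 3·(-5) = -9 - (-15) = 6
j: 3·11 - 15·(-3) = 33 - (-45) = 78
k: 15·(-5) - 3·11 = -75 - 33 = -108
d × e = (6, 78, -108)
|d × e| = √(6² + 78² + (-108)²) = √17784 ≈ 133.3567

133.357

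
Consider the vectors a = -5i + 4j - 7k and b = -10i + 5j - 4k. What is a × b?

i: 4·(-4) - (-7)·5 = -16 - (-35) = 19
j: (-7)·(-10) - (-5)·(-4) = 70 - 20 = 50
k: (-5)·5 - 4·(-10) = -25 - (-40) = 15
a × b = (19, 50, 15)

(19, 50, 15)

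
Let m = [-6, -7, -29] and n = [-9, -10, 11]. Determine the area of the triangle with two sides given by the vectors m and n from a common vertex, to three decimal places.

i: (-7)·11 - (-29)·(-10) = -77 - 290 = -367
j: (-29)·(-9) - (-6)·11 = 261 - (-66) = 327
k: (-6)·(-10) - (-7)·(-9) = 60 - 63 = -3
m × n = (-367, 327, -3)
|m × n| = √((-367)² + 327² + (-3)²) = √241627 ≈ 491.5557
area = ½ · 491.5557 ≈ 245.778

245.778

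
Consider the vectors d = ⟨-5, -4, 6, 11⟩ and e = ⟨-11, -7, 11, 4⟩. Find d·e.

d · e = (-5)·(-11) + (-4)·(-7) + 6·11 + 11·4 = 55 + 28 + 66 + 44 = 193

193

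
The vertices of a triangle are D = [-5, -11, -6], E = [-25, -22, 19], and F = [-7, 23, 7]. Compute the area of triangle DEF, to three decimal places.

DE = (-20, -11, 25),  DF = (-2, 34, 13)
i: (-11)·13 - 25·34 = -143 - 850 = -993
j: 25·(-2) - (-20)·13 = -50 - (-260) = 210
k: (-20)·34 - (-11)·(-2) = -680 - 22 = -702
DE × DF = (-993, 210, -702)
|DE × DF| = √1522953 ≈ 1234.0798
area = ½ · 1234.0798 ≈ 617.040

617.040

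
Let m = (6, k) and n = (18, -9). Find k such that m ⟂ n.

12

m · n = 6·18 + k·(-9) = 108 - 9k
Set equal to 0: -9k = -108, so k = 12.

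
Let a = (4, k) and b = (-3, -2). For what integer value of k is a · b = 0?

a · b = 4·(-3) + k·(-2) = -12 - 2k
Set equal to 0: -2k = 12, so k = -6.

-6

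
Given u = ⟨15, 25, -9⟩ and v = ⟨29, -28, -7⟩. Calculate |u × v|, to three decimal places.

i: 25·(-7) - (-9)·(-28) = -175 - 252 = -427
j: (-9)·29 - 15·(-7) = -261 - (-105) = -156
k: 15·(-28) - 25·29 = -420 - 725 = -1145
u × v = (-427, -156, -1145)
|u × v| = √((-427)² + (-156)² + (-1145)²) = √1517690 ≈ 1231.9456

1231.946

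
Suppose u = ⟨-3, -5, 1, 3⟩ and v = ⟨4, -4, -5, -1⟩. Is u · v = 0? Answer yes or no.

yes

u · v = (-3)·4 + (-5)·(-4) + 1·(-5) + 3·(-1) = -12 + 20 - 5 - 3 = 0
Zero, so the vectors are orthogonal.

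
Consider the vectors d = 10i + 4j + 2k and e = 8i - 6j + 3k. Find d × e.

(24, -14, -92)

i: 4·3 - 2·(-6) = 12 - (-12) = 24
j: 2·8 - 10·3 = 16 - 30 = -14
k: 10·(-6) - 4·8 = -60 - 32 = -92
d × e = (24, -14, -92)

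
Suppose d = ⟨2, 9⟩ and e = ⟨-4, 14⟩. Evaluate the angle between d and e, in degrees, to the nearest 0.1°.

28.5

d · e = 2·(-4) + 9·14 = -8 + 126 = 118
|d|² = 4 + 81 = 85,  |d| = √85 ≈ 9.219544
|e|² = 16 + 196 = 212,  |e| = √212 ≈ 14.560220
cos θ = 118 / (9.219544 · 14.560220) ≈ 0.87903
θ = arccos(0.87903) ≈ 28.5°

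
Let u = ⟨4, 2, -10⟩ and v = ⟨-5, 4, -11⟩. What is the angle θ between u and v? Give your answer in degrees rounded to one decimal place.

u · v = 4·(-5) + 2·4 + (-10)·(-11) = -20 + 8 + 110 = 98
|u|² = 16 + 4 + 100 = 120,  |u| = √120 ≈ 10.954451
|v|² = 25 + 16 + 121 = 162,  |v| = √162 ≈ 12.727922
cos θ = 98 / (10.954451 · 12.727922) ≈ 0.70287
θ = arccos(0.70287) ≈ 45.3°

45.3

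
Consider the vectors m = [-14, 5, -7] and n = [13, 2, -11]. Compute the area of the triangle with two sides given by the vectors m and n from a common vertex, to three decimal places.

i: 5·(-11) - (-7)·2 = -55 - (-14) = -41
j: (-7)·13 - (-14)·(-11) = -91 - 154 = -245
k: (-14)·2 - 5·13 = -28 - 65 = -93
m × n = (-41, -245, -93)
|m × n| = √((-41)² + (-245)² + (-93)²) = √70355 ≈ 265.2452
area = ½ · 265.2452 ≈ 132.623

132.623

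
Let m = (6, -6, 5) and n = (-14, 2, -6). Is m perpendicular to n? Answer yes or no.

no

m · n = 6·(-14) + (-6)·2 + 5·(-6) = -84 - 12 - 30 = -126
Nonzero, so the vectors are not orthogonal.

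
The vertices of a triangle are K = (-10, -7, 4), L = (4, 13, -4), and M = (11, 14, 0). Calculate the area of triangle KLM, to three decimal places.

95.084

KL = (14, 20, -8),  KM = (21, 21, -4)
i: 20·(-4) - (-8)·21 = -80 - (-168) = 88
j: (-8)·21 - 14·(-4) = -168 - (-56) = -112
k: 14·21 - 20·21 = 294 - 420 = -126
KL × KM = (88, -112, -126)
|KL × KM| = √36164 ≈ 190.1683
area = ½ · 190.1683 ≈ 95.084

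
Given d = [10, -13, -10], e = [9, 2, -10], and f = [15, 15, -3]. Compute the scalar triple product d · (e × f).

e × f:
i: 2·(-3) - (-10)·15 = -6 - (-150) = 144
j: (-10)·15 - 9·(-3) = -150 - (-27) = -123
k: 9·15 - 2·15 = 135 - 30 = 105
e × f = (144, -123, 105)
d · (e × f) = 10·144 + (-13)·(-123) + (-10)·105 = 1440 + 1599 - 1050 = 1989

1989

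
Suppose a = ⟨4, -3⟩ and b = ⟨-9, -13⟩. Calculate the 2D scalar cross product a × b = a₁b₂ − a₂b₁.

4·(-13) - (-3)·(-9) = -52 - 27 = -79

-79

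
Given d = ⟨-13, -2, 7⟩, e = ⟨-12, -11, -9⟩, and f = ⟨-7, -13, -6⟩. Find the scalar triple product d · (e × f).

e × f:
i: (-11)·(-6) - (-9)·(-13) = 66 - 117 = -51
j: (-9)·(-7) - (-12)·(-6) = 63 - 72 = -9
k: (-12)·(-13) - (-11)·(-7) = 156 - 77 = 79
e × f = (-51, -9, 79)
d · (e × f) = (-13)·(-51) + (-2)·(-9) + 7·79 = 663 + 18 + 553 = 1234

1234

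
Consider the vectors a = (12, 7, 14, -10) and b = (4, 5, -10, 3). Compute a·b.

-87

a · b = 12·4 + 7·5 + 14·(-10) + (-10)·3 = 48 + 35 - 140 - 30 = -87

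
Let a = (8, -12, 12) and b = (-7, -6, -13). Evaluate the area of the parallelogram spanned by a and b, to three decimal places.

i: (-12)·(-13) - 12·(-6) = 156 - (-72) = 228
j: 12·(-7) - 8·(-13) = -84 - (-104) = 20
k: 8·(-6) - (-12)·(-7) = -48 - 84 = -132
a × b = (228, 20, -132)
|a × b| = √(228² + 20² + (-132)²) = √69808 ≈ 264.2120

264.212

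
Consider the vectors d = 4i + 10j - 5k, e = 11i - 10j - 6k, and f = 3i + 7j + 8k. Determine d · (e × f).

e × f:
i: (-10)·8 - (-6)·7 = -80 - (-42) = -38
j: (-6)·3 - 11·8 = -18 - 88 = -106
k: 11·7 - (-10)·3 = 77 - (-30) = 107
e × f = (-38, -106, 107)
d · (e × f) = 4·(-38) + 10·(-106) + (-5)·107 = -152 - 1060 - 535 = -1747

-1747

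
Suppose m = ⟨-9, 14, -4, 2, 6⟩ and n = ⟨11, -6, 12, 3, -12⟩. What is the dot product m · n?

m · n = (-9)·11 + 14·(-6) + (-4)·12 + 2·3 + 6·(-12) = -99 - 84 - 48 + 6 - 72 = -297

-297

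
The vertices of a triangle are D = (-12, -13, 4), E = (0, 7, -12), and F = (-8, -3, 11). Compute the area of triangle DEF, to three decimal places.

DE = (12, 20, -16),  DF = (4, 10, 7)
i: 20·7 - (-16)·10 = 140 - (-160) = 300
j: (-16)·4 - 12·7 = -64 - 84 = -148
k: 12·10 - 20·4 = 120 - 80 = 40
DE × DF = (300, -148, 40)
|DE × DF| = √113504 ≈ 336.9035
area = ½ · 336.9035 ≈ 168.452

168.452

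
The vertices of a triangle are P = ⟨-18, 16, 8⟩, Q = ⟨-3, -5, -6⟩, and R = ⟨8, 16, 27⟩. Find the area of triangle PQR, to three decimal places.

PQ = (15, -21, -14),  PR = (26, 0, 19)
i: (-21)·19 - (-14)·0 = -399 - 0 = -399
j: (-14)·26 - 15·19 = -364 - 285 = -649
k: 15·0 - (-21)·26 = 0 - (-546) = 546
PQ × PR = (-399, -649, 546)
|PQ × PR| = √878518 ≈ 937.2929
area = ½ · 937.2929 ≈ 468.646

468.646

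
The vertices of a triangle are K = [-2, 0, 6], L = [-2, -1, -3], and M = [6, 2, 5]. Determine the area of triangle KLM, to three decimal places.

KL = (0, -1, -9),  KM = (8, 2, -1)
i: (-1)·(-1) - (-9)·2 = 1 - (-18) = 19
j: (-9)·8 - 0·(-1) = -72 - 0 = -72
k: 0·2 - (-1)·8 = 0 - (-8) = 8
KL × KM = (19, -72, 8)
|KL × KM| = √5609 ≈ 74.8933
area = ½ · 74.8933 ≈ 37.447

37.447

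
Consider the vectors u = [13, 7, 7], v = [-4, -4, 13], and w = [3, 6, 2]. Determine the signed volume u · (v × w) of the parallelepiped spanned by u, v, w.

v × w:
i: (-4)·2 - 13·6 = -8 - 78 = -86
j: 13·3 - (-4)·2 = 39 - (-8) = 47
k: (-4)·6 - (-4)·3 = -24 - (-12) = -12
v × w = (-86, 47, -12)
u · (v × w) = 13·(-86) + 7·47 + 7·(-12) = -1118 + 329 - 84 = -873

-873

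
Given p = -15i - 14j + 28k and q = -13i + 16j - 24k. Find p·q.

-701

p · q = (-15)·(-13) + (-14)·16 + 28·(-24) = 195 - 224 - 672 = -701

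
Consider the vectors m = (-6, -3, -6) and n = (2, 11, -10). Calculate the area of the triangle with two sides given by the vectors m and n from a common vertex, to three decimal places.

i: (-3)·(-10) - (-6)·11 = 30 - (-66) = 96
j: (-6)·2 - (-6)·(-10) = -12 - 60 = -72
k: (-6)·11 - (-3)·2 = -66 - (-6) = -60
m × n = (96, -72, -60)
|m × n| = √(96² + (-72)² + (-60)²) = √18000 ≈ 134.1641
area = ½ · 134.1641 ≈ 67.082

67.082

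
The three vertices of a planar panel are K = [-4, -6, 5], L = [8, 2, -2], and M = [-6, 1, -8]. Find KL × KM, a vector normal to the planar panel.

(-55, 170, 100)

KL = (12, 8, -7)
KM = (-2, 7, -13)
i: 8·(-13) - (-7)·7 = -104 - (-49) = -55
j: (-7)·(-2) - 12·(-13) = 14 - (-156) = 170
k: 12·7 - 8·(-2) = 84 - (-16) = 100
KL × KM = (-55, 170, 100)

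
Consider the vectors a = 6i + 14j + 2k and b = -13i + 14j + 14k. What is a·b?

146

a · b = 6·(-13) + 14·14 + 2·14 = -78 + 196 + 28 = 146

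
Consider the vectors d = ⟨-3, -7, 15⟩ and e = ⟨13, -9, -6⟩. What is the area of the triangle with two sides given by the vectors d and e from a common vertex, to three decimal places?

i: (-7)·(-6) - 15·(-9) = 42 - (-135) = 177
j: 15·13 - (-3)·(-6) = 195 - 18 = 177
k: (-3)·(-9) - (-7)·13 = 27 - (-91) = 118
d × e = (177, 177, 118)
|d × e| = √(177² + 177² + 118²) = √76582 ≈ 276.7345
area = ½ · 276.7345 ≈ 138.367

138.367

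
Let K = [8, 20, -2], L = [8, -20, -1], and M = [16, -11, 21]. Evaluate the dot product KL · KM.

KL = L − K = (0, -40, 1)
KM = M − K = (8, -31, 23)
KL · KM = 0·8 + (-40)·(-31) + 1·23 = 0 + 1240 + 23 = 1263

1263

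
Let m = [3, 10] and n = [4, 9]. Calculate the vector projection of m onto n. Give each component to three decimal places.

m · n = 3·4 + 10·9 = 12 + 90 = 102
|n|² = 16 + 81 = 97
proj_n m = (102/97) · (4, 9) ≈ (4.206, 9.464)

(4.206, 9.464)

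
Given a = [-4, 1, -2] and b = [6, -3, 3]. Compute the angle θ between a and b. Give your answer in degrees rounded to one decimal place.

168.5

a · b = (-4)·6 + 1·(-3) + (-2)·3 = -24 - 3 - 6 = -33
|a|² = 16 + 1 + 4 = 21,  |a| = √21 ≈ 4.582576
|b|² = 36 + 9 + 9 = 54,  |b| = √54 ≈ 7.348469
cos θ = -33 / (4.582576 · 7.348469) ≈ -0.97996
θ = arccos(-0.97996) ≈ 168.5°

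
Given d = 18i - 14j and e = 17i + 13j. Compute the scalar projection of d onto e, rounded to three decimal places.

d · e = 18·17 + (-14)·13 = 306 - 182 = 124
|e| = √(289 + 169) = √458 ≈ 21.4009
comp_e d = 124 / √458 ≈ 5.794

5.794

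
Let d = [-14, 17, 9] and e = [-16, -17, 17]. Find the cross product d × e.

(442, 94, 510)

i: 17·17 - 9·(-17) = 289 - (-153) = 442
j: 9·(-16) - (-14)·17 = -144 - (-238) = 94
k: (-14)·(-17) - 17·(-16) = 238 - (-272) = 510
d × e = (442, 94, 510)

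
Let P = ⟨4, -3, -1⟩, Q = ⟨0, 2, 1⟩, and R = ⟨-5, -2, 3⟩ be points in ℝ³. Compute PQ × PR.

(18, -2, 41)

PQ = (-4, 5, 2)
PR = (-9, 1, 4)
i: 5·4 - 2·1 = 20 - 2 = 18
j: 2·(-9) - (-4)·4 = -18 - (-16) = -2
k: (-4)·1 - 5·(-9) = -4 - (-45) = 41
PQ × PR = (18, -2, 41)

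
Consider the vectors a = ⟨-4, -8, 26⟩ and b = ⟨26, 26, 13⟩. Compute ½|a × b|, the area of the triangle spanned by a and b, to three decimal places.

536.004

i: (-8)·13 - 26·26 = -104 - 676 = -780
j: 26·26 - (-4)·13 = 676 - (-52) = 728
k: (-4)·26 - (-8)·26 = -104 - (-208) = 104
a × b = (-780, 728, 104)
|a × b| = √((-780)² + 728² + 104²) = √1149200 ≈ 1072.0075
area = ½ · 1072.0075 ≈ 536.004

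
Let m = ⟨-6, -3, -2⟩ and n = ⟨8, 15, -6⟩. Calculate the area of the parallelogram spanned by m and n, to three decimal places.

i: (-3)·(-6) - (-2)·15 = 18 - (-30) = 48
j: (-2)·8 - (-6)·(-6) = -16 - 36 = -52
k: (-6)·15 - (-3)·8 = -90 - (-24) = -66
m × n = (48, -52, -66)
|m × n| = √(48² + (-52)² + (-66)²) = √9364 ≈ 96.7678

96.768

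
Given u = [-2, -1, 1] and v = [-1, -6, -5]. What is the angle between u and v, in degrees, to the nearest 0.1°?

81.1

u · v = (-2)·(-1) + (-1)·(-6) + 1·(-5) = 2 + 6 - 5 = 3
|u|² = 4 + 1 + 1 = 6,  |u| = √6 ≈ 2.449490
|v|² = 1 + 36 + 25 = 62,  |v| = √62 ≈ 7.874008
cos θ = 3 / (2.449490 · 7.874008) ≈ 0.15554
θ = arccos(0.15554) ≈ 81.1°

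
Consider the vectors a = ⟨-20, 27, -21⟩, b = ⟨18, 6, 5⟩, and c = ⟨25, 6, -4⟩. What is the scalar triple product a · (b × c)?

b × c:
i: 6·(-4) - 5·6 = -24 - 30 = -54
j: 5·25 - 18·(-4) = 125 - (-72) = 197
k: 18·6 - 6·25 = 108 - 150 = -42
b × c = (-54, 197, -42)
a · (b × c) = (-20)·(-54) + 27·197 + (-21)·(-42) = 1080 + 5319 + 882 = 7281

7281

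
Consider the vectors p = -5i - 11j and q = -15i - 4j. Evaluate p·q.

p · q = (-5)·(-15) + (-11)·(-4) = 75 + 44 = 119

119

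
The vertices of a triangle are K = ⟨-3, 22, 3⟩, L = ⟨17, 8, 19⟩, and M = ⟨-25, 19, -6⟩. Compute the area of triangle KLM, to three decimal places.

220.955

KL = (20, -14, 16),  KM = (-22, -3, -9)
i: (-14)·(-9) - 16·(-3) = 126 - (-48) = 174
j: 16·(-22) - 20·(-9) = -352 - (-180) = -172
k: 20·(-3) - (-14)·(-22) = -60 - 308 = -368
KL × KM = (174, -172, -368)
|KL × KM| = √195284 ≈ 441.9095
area = ½ · 441.9095 ≈ 220.955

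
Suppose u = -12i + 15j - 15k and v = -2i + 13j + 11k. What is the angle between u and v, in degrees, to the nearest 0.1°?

82.6

u · v = (-12)·(-2) + 15·13 + (-15)·11 = 24 + 195 - 165 = 54
|u|² = 144 + 225 + 225 = 594,  |u| = √594 ≈ 24.372115
|v|² = 4 + 169 + 121 = 294,  |v| = √294 ≈ 17.146428
cos θ = 54 / (24.372115 · 17.146428) ≈ 0.12922
θ = arccos(0.12922) ≈ 82.6°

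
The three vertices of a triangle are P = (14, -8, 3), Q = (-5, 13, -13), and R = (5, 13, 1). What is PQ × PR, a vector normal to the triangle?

(294, 106, -210)

PQ = (-19, 21, -16)
PR = (-9, 21, -2)
i: 21·(-2) - (-16)·21 = -42 - (-336) = 294
j: (-16)·(-9) - (-19)·(-2) = 144 - 38 = 106
k: (-19)·21 - 21·(-9) = -399 - (-189) = -210
PQ × PR = (294, 106, -210)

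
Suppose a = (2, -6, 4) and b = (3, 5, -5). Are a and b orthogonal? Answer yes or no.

no

a · b = 2·3 + (-6)·5 + 4·(-5) = 6 - 30 - 20 = -44
Nonzero, so the vectors are not orthogonal.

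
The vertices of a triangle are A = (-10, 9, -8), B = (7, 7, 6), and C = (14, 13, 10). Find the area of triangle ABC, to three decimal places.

75.531

AB = (17, -2, 14),  AC = (24, 4, 18)
i: (-2)·18 - 14·4 = -36 - 56 = -92
j: 14·24 - 17·18 = 336 - 306 = 30
k: 17·4 - (-2)·24 = 68 - (-48) = 116
AB × AC = (-92, 30, 116)
|AB × AC| = √22820 ≈ 151.0629
area = ½ · 151.0629 ≈ 75.531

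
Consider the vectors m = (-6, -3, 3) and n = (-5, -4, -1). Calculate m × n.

(15, -21, 9)

i: (-3)·(-1) - 3·(-4) = 3 - (-12) = 15
j: 3·(-5) - (-6)·(-1) = -15 - 6 = -21
k: (-6)·(-4) - (-3)·(-5) = 24 - 15 = 9
m × n = (15, -21, 9)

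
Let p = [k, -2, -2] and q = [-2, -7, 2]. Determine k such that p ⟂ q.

p · q = k·(-2) + (-2)·(-7) + (-2)·2 = 10 - 2k
Set equal to 0: -2k = -10, so k = 5.

5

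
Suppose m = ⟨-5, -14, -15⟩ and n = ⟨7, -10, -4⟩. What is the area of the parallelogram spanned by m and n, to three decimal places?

215.325

i: (-14)·(-4) - (-15)·(-10) = 56 - 150 = -94
j: (-15)·7 - (-5)·(-4) = -105 - 20 = -125
k: (-5)·(-10) - (-14)·7 = 50 - (-98) = 148
m × n = (-94, -125, 148)
|m × n| = √((-94)² + (-125)² + 148²) = √46365 ≈ 215.3253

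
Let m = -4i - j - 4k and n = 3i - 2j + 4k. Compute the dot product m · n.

-26

m · n = (-4)·3 + (-1)·(-2) + (-4)·4 = -12 + 2 - 16 = -26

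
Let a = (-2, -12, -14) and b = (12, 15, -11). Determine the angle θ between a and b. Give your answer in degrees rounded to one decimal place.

97.0

a · b = (-2)·12 + (-12)·15 + (-14)·(-11) = -24 - 180 + 154 = -50
|a|² = 4 + 144 + 196 = 344,  |a| = √344 ≈ 18.547237
|b|² = 144 + 225 + 121 = 490,  |b| = √490 ≈ 22.135944
cos θ = -50 / (18.547237 · 22.135944) ≈ -0.12178
θ = arccos(-0.12178) ≈ 97.0°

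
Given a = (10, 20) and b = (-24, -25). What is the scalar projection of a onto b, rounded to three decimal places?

a · b = 10·(-24) + 20·(-25) = -240 - 500 = -740
|b| = √(576 + 625) = √1201 ≈ 34.6554
comp_b a = -740 / √1201 ≈ -21.353

-21.353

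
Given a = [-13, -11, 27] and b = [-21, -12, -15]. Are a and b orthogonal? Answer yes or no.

yes

a · b = (-13)·(-21) + (-11)·(-12) + 27·(-15) = 273 + 132 - 405 = 0
Zero, so the vectors are orthogonal.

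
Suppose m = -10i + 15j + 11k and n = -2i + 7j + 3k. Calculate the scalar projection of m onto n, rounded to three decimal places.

20.066

m · n = (-10)·(-2) + 15·7 + 11·3 = 20 + 105 + 33 = 158
|n| = √(4 + 49 + 9) = √62 ≈ 7.8740
comp_n m = 158 / √62 ≈ 20.066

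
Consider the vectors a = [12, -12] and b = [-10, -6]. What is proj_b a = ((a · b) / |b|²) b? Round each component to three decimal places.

(3.529, 2.118)

a · b = 12·(-10) + (-12)·(-6) = -120 + 72 = -48
|b|² = 100 + 36 = 136
proj_b a = (-48/136) · (-10, -6) ≈ (3.529, 2.118)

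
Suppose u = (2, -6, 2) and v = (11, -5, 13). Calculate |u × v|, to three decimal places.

i: (-6)·13 - 2·(-5) = -78 - (-10) = -68
j: 2·11 - 2·13 = 22 - 26 = -4
k: 2·(-5) - (-6)·11 = -10 - (-66) = 56
u × v = (-68, -4, 56)
|u × v| = √((-68)² + (-4)² + 56²) = √7776 ≈ 88.1816

88.182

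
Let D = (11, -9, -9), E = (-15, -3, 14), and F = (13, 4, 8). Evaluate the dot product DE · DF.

DE = E − D = (-26, 6, 23)
DF = F − D = (2, 13, 17)
DE · DF = (-26)·2 + 6·13 + 23·17 = -52 + 78 + 391 = 417

417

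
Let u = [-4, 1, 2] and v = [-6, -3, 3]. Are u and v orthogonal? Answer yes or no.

u · v = (-4)·(-6) + 1·(-3) + 2·3 = 24 - 3 + 6 = 27
Nonzero, so the vectors are not orthogonal.

no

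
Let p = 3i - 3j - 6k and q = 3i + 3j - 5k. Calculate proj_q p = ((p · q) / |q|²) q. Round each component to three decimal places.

p · q = 3·3 + (-3)·3 + (-6)·(-5) = 9 - 9 + 30 = 30
|q|² = 9 + 9 + 25 = 43
proj_q p = (30/43) · (3, 3, -5) ≈ (2.093, 2.093, -3.488)

(2.093, 2.093, -3.488)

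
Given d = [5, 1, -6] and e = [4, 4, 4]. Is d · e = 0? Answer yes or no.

yes

d · e = 5·4 + 1·4 + (-6)·4 = 20 + 4 - 24 = 0
Zero, so the vectors are orthogonal.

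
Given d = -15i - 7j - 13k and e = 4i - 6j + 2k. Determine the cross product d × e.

(-92, -22, 118)

i: (-7)·2 - (-13)·(-6) = -14 - 78 = -92
j: (-13)·4 - (-15)·2 = -52 - (-30) = -22
k: (-15)·(-6) - (-7)·4 = 90 - (-28) = 118
d × e = (-92, -22, 118)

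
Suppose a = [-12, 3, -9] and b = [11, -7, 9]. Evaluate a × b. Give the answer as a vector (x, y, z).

i: 3·9 - (-9)·(-7) = 27 - 63 = -36
j: (-9)·11 - (-12)·9 = -99 - (-108) = 9
k: (-12)·(-7) - 3·11 = 84 - 33 = 51
a × b = (-36, 9, 51)

(-36, 9, 51)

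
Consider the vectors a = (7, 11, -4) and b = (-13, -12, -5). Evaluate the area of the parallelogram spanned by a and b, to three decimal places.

i: 11·(-5) - (-4)·(-12) = -55 - 48 = -103
j: (-4)·(-13) - 7·(-5) = 52 - (-35) = 87
k: 7·(-12) - 11·(-13) = -84 - (-143) = 59
a × b = (-103, 87, 59)
|a × b| = √((-103)² + 87² + 59²) = √21659 ≈ 147.1700

147.170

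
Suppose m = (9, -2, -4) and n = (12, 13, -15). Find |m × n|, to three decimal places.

i: (-2)·(-15) - (-4)·13 = 30 - (-52) = 82
j: (-4)·12 - 9·(-15) = -48 - (-135) = 87
k: 9·13 - (-2)·12 = 117 - (-24) = 141
m × n = (82, 87, 141)
|m × n| = √(82² + 87² + 141²) = √34174 ≈ 184.8621

184.862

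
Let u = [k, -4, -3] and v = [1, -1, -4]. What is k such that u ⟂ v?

u · v = k·1 + (-4)·(-1) + (-3)·(-4) = 16 + 1k
Set equal to 0: 1k = -16, so k = -16.

-16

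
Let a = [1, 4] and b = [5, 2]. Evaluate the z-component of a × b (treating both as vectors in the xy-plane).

1·2 - 4·5 = 2 - 20 = -18

-18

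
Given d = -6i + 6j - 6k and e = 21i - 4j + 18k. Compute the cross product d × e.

(84, -18, -102)

i: 6·18 - (-6)·(-4) = 108 - 24 = 84
j: (-6)·21 - (-6)·18 = -126 - (-108) = -18
k: (-6)·(-4) - 6·21 = 24 - 126 = -102
d × e = (84, -18, -102)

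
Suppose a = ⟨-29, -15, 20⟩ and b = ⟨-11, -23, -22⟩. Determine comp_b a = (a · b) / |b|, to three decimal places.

a · b = (-29)·(-11) + (-15)·(-23) + 20·(-22) = 319 + 345 - 440 = 224
|b| = √(121 + 529 + 484) = √1134 ≈ 33.6749
comp_b a = 224 / √1134 ≈ 6.652

6.652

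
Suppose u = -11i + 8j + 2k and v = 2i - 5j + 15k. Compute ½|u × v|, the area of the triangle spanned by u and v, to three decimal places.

108.377

i: 8·15 - 2·(-5) = 120 - (-10) = 130
j: 2·2 - (-11)·15 = 4 - (-165) = 169
k: (-11)·(-5) - 8·2 = 55 - 16 = 39
u × v = (130, 169, 39)
|u × v| = √(130² + 169² + 39²) = √46982 ≈ 216.7533
area = ½ · 216.7533 ≈ 108.377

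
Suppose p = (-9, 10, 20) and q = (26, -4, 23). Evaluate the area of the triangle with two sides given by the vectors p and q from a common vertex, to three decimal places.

410.733

i: 10·23 - 20·(-4) = 230 - (-80) = 310
j: 20·26 - (-9)·23 = 520 - (-207) = 727
k: (-9)·(-4) - 10·26 = 36 - 260 = -224
p × q = (310, 727, -224)
|p × q| = √(310² + 727² + (-224)²) = √674805 ≈ 821.4652
area = ½ · 821.4652 ≈ 410.733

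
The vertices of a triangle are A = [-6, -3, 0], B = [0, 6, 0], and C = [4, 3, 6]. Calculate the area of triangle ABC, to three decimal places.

AB = (6, 9, 0),  AC = (10, 6, 6)
i: 9·6 - 0·6 = 54 - 0 = 54
j: 0·10 - 6·6 = 0 - 36 = -36
k: 6·6 - 9·10 = 36 - 90 = -54
AB × AC = (54, -36, -54)
|AB × AC| = √7128 ≈ 84.4275
area = ½ · 84.4275 ≈ 42.214

42.214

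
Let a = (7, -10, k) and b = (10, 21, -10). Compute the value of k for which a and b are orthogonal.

-14

a · b = 7·10 + (-10)·21 + k·(-10) = -140 - 10k
Set equal to 0: -10k = 140, so k = -14.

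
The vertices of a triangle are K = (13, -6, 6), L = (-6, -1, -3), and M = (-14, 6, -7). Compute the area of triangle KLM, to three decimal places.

KL = (-19, 5, -9),  KM = (-27, 12, -13)
i: 5·(-13) - (-9)·12 = -65 - (-108) = 43
j: (-9)·(-27) - (-19)·(-13) = 243 - 247 = -4
k: (-19)·12 - 5·(-27) = -228 - (-135) = -93
KL × KM = (43, -4, -93)
|KL × KM| = √10514 ≈ 102.5378
area = ½ · 102.5378 ≈ 51.269

51.269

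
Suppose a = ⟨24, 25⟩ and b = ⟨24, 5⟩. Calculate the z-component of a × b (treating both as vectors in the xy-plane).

-480

24·5 - 25·24 = 120 - 600 = -480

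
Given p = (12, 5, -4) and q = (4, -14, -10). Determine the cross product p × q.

(-106, 104, -188)

i: 5·(-10) - (-4)·(-14) = -50 - 56 = -106
j: (-4)·4 - 12·(-10) = -16 - (-120) = 104
k: 12·(-14) - 5·4 = -168 - 20 = -188
p × q = (-106, 104, -188)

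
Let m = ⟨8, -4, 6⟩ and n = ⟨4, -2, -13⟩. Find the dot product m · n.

m · n = 8·4 + (-4)·(-2) + 6·(-13) = 32 + 8 - 78 = -38

-38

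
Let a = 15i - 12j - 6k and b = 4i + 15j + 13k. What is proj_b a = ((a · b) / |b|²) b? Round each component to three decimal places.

a · b = 15·4 + (-12)·15 + (-6)·13 = 60 - 180 - 78 = -198
|b|² = 16 + 225 + 169 = 410
proj_b a = (-198/410) · (4, 15, 13) ≈ (-1.932, -7.244, -6.278)

(-1.932, -7.244, -6.278)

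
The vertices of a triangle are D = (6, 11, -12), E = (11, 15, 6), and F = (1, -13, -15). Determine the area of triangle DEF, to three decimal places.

219.103

DE = (5, 4, 18),  DF = (-5, -24, -3)
i: 4·(-3) - 18·(-24) = -12 - (-432) = 420
j: 18·(-5) - 5·(-3) = -90 - (-15) = -75
k: 5·(-24) - 4·(-5) = -120 - (-20) = -100
DE × DF = (420, -75, -100)
|DE × DF| = √192025 ≈ 438.2066
area = ½ · 438.2066 ≈ 219.103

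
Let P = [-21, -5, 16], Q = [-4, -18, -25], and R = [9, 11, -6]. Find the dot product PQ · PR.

PQ = Q − P = (17, -13, -41)
PR = R − P = (30, 16, -22)
PQ · PR = 17·30 + (-13)·16 + (-41)·(-22) = 510 - 208 + 902 = 1204

1204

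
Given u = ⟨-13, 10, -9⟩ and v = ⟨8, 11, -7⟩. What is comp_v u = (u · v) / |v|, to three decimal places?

4.511

u · v = (-13)·8 + 10·11 + (-9)·(-7) = -104 + 110 + 63 = 69
|v| = √(64 + 121 + 49) = √234 ≈ 15.2971
comp_v u = 69 / √234 ≈ 4.511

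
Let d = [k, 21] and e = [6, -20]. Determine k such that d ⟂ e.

d · e = k·6 + 21·(-20) = -420 + 6k
Set equal to 0: 6k = 420, so k = 70.

70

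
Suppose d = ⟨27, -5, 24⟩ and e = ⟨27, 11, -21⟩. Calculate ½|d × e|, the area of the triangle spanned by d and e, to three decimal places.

649.640

i: (-5)·(-21) - 24·11 = 105 - 264 = -159
j: 24·27 - 27·(-21) = 648 - (-567) = 1215
k: 27·11 - (-5)·27 = 297 - (-135) = 432
d × e = (-159, 1215, 432)
|d × e| = √((-159)² + 1215² + 432²) = √1688130 ≈ 1299.2806
area = ½ · 1299.2806 ≈ 649.640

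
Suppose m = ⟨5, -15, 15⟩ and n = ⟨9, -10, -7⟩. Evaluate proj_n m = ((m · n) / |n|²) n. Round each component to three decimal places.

m · n = 5·9 + (-15)·(-10) + 15·(-7) = 45 + 150 - 105 = 90
|n|² = 81 + 100 + 49 = 230
proj_n m = (90/230) · (9, -10, -7) ≈ (3.522, -3.913, -2.739)

(3.522, -3.913, -2.739)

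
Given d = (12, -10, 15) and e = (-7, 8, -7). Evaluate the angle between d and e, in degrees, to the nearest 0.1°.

167.4

d · e = 12·(-7) + (-10)·8 + 15·(-7) = -84 - 80 - 105 = -269
|d|² = 144 + 100 + 225 = 469,  |d| = √469 ≈ 21.656408
|e|² = 49 + 64 + 49 = 162,  |e| = √162 ≈ 12.727922
cos θ = -269 / (21.656408 · 12.727922) ≈ -0.97591
θ = arccos(-0.97591) ≈ 167.4°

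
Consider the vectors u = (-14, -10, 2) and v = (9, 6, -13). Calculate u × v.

i: (-10)·(-13) - 2·6 = 130 - 12 = 118
j: 2·9 - (-14)·(-13) = 18 - 182 = -164
k: (-14)·6 - (-10)·9 = -84 - (-90) = 6
u × v = (118, -164, 6)

(118, -164, 6)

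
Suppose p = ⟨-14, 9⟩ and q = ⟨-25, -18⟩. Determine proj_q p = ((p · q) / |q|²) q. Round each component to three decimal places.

(-4.953, -3.566)

p · q = (-14)·(-25) + 9·(-18) = 350 - 162 = 188
|q|² = 625 + 324 = 949
proj_q p = (188/949) · (-25, -18) ≈ (-4.953, -3.566)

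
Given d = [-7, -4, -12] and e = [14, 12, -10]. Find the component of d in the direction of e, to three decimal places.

-1.240

d · e = (-7)·14 + (-4)·12 + (-12)·(-10) = -98 - 48 + 120 = -26
|e| = √(196 + 144 + 100) = √440 ≈ 20.9762
comp_e d = -26 / √440 ≈ -1.240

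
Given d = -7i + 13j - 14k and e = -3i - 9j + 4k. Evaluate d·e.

d · e = (-7)·(-3) + 13·(-9) + (-14)·4 = 21 - 117 - 56 = -152

-152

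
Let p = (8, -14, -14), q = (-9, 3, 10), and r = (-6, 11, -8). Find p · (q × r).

1910

q × r:
i: 3·(-8) - 10·11 = -24 - 110 = -134
j: 10·(-6) - (-9)·(-8) = -60 - 72 = -132
k: (-9)·11 - 3·(-6) = -99 - (-18) = -81
q × r = (-134, -132, -81)
p · (q × r) = 8·(-134) + (-14)·(-132) + (-14)·(-81) = -1072 + 1848 + 1134 = 1910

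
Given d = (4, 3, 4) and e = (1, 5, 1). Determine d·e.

d · e = 4·1 + 3·5 + 4·1 = 4 + 15 + 4 = 23

23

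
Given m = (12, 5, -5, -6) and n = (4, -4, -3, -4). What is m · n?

67

m · n = 12·4 + 5·(-4) + (-5)·(-3) + (-6)·(-4) = 48 - 20 + 15 + 24 = 67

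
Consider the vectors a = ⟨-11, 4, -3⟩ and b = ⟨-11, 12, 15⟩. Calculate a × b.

i: 4·15 - (-3)·12 = 60 - (-36) = 96
j: (-3)·(-11) - (-11)·15 = 33 - (-165) = 198
k: (-11)·12 - 4·(-11) = -132 - (-44) = -88
a × b = (96, 198, -88)

(96, 198, -88)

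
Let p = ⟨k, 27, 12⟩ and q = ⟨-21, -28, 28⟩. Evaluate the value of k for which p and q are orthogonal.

p · q = k·(-21) + 27·(-28) + 12·28 = -420 - 21k
Set equal to 0: -21k = 420, so k = -20.

-20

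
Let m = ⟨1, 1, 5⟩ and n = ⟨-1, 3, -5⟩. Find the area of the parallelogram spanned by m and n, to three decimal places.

20.396

i: 1·(-5) - 5·3 = -5 - 15 = -20
j: 5·(-1) - 1·(-5) = -5 - (-5) = 0
k: 1·3 - 1·(-1) = 3 - (-1) = 4
m × n = (-20, 0, 4)
|m × n| = √((-20)² + 0² + 4²) = √416 ≈ 20.3961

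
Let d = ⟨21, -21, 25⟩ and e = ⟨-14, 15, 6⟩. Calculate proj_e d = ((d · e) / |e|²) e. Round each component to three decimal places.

d · e = 21·(-14) + (-21)·15 + 25·6 = -294 - 315 + 150 = -459
|e|² = 196 + 225 + 36 = 457
proj_e d = (-459/457) · (-14, 15, 6) ≈ (14.061, -15.066, -6.026)

(14.061, -15.066, -6.026)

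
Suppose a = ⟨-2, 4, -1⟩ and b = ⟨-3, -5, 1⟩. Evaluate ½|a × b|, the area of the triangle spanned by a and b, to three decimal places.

11.292

i: 4·1 - (-1)·(-5) = 4 - 5 = -1
j: (-1)·(-3) - (-2)·1 = 3 - (-2) = 5
k: (-2)·(-5) - 4·(-3) = 10 - (-12) = 22
a × b = (-1, 5, 22)
|a × b| = √((-1)² + 5² + 22²) = √510 ≈ 22.5832
area = ½ · 22.5832 ≈ 11.292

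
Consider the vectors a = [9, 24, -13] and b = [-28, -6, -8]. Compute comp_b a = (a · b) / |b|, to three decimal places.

a · b = 9·(-28) + 24·(-6) + (-13)·(-8) = -252 - 144 + 104 = -292
|b| = √(784 + 36 + 64) = √884 ≈ 29.7321
comp_b a = -292 / √884 ≈ -9.821

-9.821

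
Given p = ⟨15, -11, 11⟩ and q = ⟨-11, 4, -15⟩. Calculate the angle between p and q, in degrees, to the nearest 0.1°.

155.5

p · q = 15·(-11) + (-11)·4 + 11·(-15) = -165 - 44 - 165 = -374
|p|² = 225 + 121 + 121 = 467,  |p| = √467 ≈ 21.610183
|q|² = 121 + 16 + 225 = 362,  |q| = √362 ≈ 19.026298
cos θ = -374 / (21.610183 · 19.026298) ≈ -0.90962
θ = arccos(-0.90962) ≈ 155.5°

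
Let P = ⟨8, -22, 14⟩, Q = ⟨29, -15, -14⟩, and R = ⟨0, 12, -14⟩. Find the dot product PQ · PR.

PQ = Q − P = (21, 7, -28)
PR = R − P = (-8, 34, -28)
PQ · PR = 21·(-8) + 7·34 + (-28)·(-28) = -168 + 238 + 784 = 854

854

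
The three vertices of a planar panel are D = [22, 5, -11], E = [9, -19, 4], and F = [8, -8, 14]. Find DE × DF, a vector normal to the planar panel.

(-405, 115, -167)

DE = (-13, -24, 15)
DF = (-14, -13, 25)
i: (-24)·25 - 15·(-13) = -600 - (-195) = -405
j: 15·(-14) - (-13)·25 = -210 - (-325) = 115
k: (-13)·(-13) - (-24)·(-14) = 169 - 336 = -167
DE × DF = (-405, 115, -167)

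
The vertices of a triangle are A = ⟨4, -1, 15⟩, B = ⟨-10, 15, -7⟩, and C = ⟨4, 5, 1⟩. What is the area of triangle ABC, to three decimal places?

AB = (-14, 16, -22),  AC = (0, 6, -14)
i: 16·(-14) - (-22)·6 = -224 - (-132) = -92
j: (-22)·0 - (-14)·(-14) = 0 - 196 = -196
k: (-14)·6 - 16·0 = -84 - 0 = -84
AB × AC = (-92, -196, -84)
|AB × AC| = √53936 ≈ 232.2413
area = ½ · 232.2413 ≈ 116.121

116.121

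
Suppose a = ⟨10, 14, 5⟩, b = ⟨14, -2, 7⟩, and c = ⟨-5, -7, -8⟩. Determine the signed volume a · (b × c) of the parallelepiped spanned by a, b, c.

b × c:
i: (-2)·(-8) - 7·(-7) = 16 - (-49) = 65
j: 7·(-5) - 14·(-8) = -35 - (-112) = 77
k: 14·(-7) - (-2)·(-5) = -98 - 10 = -108
b × c = (65, 77, -108)
a · (b × c) = 10·65 + 14·77 + 5·(-108) = 650 + 1078 - 540 = 1188

1188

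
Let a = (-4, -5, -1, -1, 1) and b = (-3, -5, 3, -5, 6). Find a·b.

45

a · b = (-4)·(-3) + (-5)·(-5) + (-1)·3 + (-1)·(-5) + 1·6 = 12 + 25 - 3 + 5 + 6 = 45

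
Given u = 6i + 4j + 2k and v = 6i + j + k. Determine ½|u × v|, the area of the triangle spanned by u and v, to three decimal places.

9.539

i: 4·1 - 2·1 = 4 - 2 = 2
j: 2·6 - 6·1 = 12 - 6 = 6
k: 6·1 - 4·6 = 6 - 24 = -18
u × v = (2, 6, -18)
|u × v| = √(2² + 6² + (-18)²) = √364 ≈ 19.0788
area = ½ · 19.0788 ≈ 9.539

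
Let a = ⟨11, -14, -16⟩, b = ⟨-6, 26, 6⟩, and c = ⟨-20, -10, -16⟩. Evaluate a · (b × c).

-10172

b × c:
i: 26·(-16) - 6·(-10) = -416 - (-60) = -356
j: 6·(-20) - (-6)·(-16) = -120 - 96 = -216
k: (-6)·(-10) - 26·(-20) = 60 - (-520) = 580
b × c = (-356, -216, 580)
a · (b × c) = 11·(-356) + (-14)·(-216) + (-16)·580 = -3916 + 3024 - 9280 = -10172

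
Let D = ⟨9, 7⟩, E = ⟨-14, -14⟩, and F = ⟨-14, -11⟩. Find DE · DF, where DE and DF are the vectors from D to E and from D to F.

DE = E − D = (-23, -21)
DF = F − D = (-23, -18)
DE · DF = (-23)·(-23) + (-21)·(-18) = 529 + 378 = 907

907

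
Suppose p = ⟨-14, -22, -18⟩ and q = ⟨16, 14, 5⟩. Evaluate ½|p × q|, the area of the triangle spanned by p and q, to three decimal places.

i: (-22)·5 - (-18)·14 = -110 - (-252) = 142
j: (-18)·16 - (-14)·5 = -288 - (-70) = -218
k: (-14)·14 - (-22)·16 = -196 - (-352) = 156
p × q = (142, -218, 156)
|p × q| = √(142² + (-218)² + 156²) = √92024 ≈ 303.3546
area = ½ · 303.3546 ≈ 151.677

151.677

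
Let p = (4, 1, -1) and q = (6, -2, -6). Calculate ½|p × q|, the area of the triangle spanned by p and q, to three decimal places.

i: 1·(-6) - (-1)·(-2) = -6 - 2 = -8
j: (-1)·6 - 4·(-6) = -6 - (-24) = 18
k: 4·(-2) - 1·6 = -8 - 6 = -14
p × q = (-8, 18, -14)
|p × q| = √((-8)² + 18² + (-14)²) = √584 ≈ 24.1661
area = ½ · 24.1661 ≈ 12.083

12.083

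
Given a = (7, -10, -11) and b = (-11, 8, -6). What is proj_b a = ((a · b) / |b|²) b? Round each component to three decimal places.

(4.529, -3.294, 2.471)

a · b = 7·(-11) + (-10)·8 + (-11)·(-6) = -77 - 80 + 66 = -91
|b|² = 121 + 64 + 36 = 221
proj_b a = (-91/221) · (-11, 8, -6) ≈ (4.529, -3.294, 2.471)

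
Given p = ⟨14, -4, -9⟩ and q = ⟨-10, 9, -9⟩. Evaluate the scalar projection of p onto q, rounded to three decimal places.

p · q = 14·(-10) + (-4)·9 + (-9)·(-9) = -140 - 36 + 81 = -95
|q| = √(100 + 81 + 81) = √262 ≈ 16.1864
comp_q p = -95 / √262 ≈ -5.869

-5.869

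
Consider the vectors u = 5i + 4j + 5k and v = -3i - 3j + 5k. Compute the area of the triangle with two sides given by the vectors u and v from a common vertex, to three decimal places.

26.618

i: 4·5 - 5·(-3) = 20 - (-15) = 35
j: 5·(-3) - 5·5 = -15 - 25 = -40
k: 5·(-3) - 4·(-3) = -15 - (-12) = -3
u × v = (35, -40, -3)
|u × v| = √(35² + (-40)² + (-3)²) = √2834 ≈ 53.2353
area = ½ · 53.2353 ≈ 26.618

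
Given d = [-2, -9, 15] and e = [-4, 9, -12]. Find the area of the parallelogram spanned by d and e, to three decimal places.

103.446

i: (-9)·(-12) - 15·9 = 108 - 135 = -27
j: 15·(-4) - (-2)·(-12) = -60 - 24 = -84
k: (-2)·9 - (-9)·(-4) = -18 - 36 = -54
d × e = (-27, -84, -54)
|d × e| = √((-27)² + (-84)² + (-54)²) = √10701 ≈ 103.4456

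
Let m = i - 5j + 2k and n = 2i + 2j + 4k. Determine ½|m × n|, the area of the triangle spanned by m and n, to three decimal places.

i: (-5)·4 - 2·2 = -20 - 4 = -24
j: 2·2 - 1·4 = 4 - 4 = 0
k: 1·2 - (-5)·2 = 2 - (-10) = 12
m × n = (-24, 0, 12)
|m × n| = √((-24)² + 0² + 12²) = √720 ≈ 26.8328
area = ½ · 26.8328 ≈ 13.416

13.416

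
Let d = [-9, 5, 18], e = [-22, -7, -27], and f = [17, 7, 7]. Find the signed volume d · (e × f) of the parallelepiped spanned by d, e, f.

-3415

e × f:
i: (-7)·7 - (-27)·7 = -49 - (-189) = 140
j: (-27)·17 - (-22)·7 = -459 - (-154) = -305
k: (-22)·7 - (-7)·17 = -154 - (-119) = -35
e × f = (140, -305, -35)
d · (e × f) = (-9)·140 + 5·(-305) + 18·(-35) = -1260 - 1525 - 630 = -3415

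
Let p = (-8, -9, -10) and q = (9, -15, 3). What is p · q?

p · q = (-8)·9 + (-9)·(-15) + (-10)·3 = -72 + 135 - 30 = 33

33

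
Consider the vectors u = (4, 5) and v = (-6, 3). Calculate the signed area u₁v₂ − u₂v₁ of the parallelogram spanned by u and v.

4·3 - 5·(-6) = 12 - (-30) = 42

42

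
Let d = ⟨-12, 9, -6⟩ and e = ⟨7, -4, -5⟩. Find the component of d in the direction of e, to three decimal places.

-9.487

d · e = (-12)·7 + 9·(-4) + (-6)·(-5) = -84 - 36 + 30 = -90
|e| = √(49 + 16 + 25) = √90 ≈ 9.4868
comp_e d = -90 / √90 ≈ -9.487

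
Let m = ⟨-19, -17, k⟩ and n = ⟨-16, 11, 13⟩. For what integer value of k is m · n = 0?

-9

m · n = (-19)·(-16) + (-17)·11 + k·13 = 117 + 13k
Set equal to 0: 13k = -117, so k = -9.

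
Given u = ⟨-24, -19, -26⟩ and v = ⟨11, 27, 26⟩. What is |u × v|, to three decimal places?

i: (-19)·26 - (-26)·27 = -494 - (-702) = 208
j: (-26)·11 - (-24)·26 = -286 - (-624) = 338
k: (-24)·27 - (-19)·11 = -648 - (-209) = -439
u × v = (208, 338, -439)
|u × v| = √(208² + 338² + (-439)²) = √350229 ≈ 591.8015

591.801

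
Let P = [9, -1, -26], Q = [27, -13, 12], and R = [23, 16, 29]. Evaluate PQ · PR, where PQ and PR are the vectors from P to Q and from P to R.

2138

PQ = Q − P = (18, -12, 38)
PR = R − P = (14, 17, 55)
PQ · PR = 18·14 + (-12)·17 + 38·55 = 252 - 204 + 2090 = 2138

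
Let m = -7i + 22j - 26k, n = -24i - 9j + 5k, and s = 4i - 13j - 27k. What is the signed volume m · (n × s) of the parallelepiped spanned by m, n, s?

n × s:
i: (-9)·(-27) - 5·(-13) = 243 - (-65) = 308
j: 5·4 - (-24)·(-27) = 20 - 648 = -628
k: (-24)·(-13) - (-9)·4 = 312 - (-36) = 348
n × s = (308, -628, 348)
m · (n × s) = (-7)·308 + 22·(-628) + (-26)·348 = -2156 - 13816 - 9048 = -25020

-25020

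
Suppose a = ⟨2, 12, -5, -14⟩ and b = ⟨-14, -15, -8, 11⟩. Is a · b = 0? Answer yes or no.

no

a · b = 2·(-14) + 12·(-15) + (-5)·(-8) + (-14)·11 = -28 - 180 + 40 - 154 = -322
Nonzero, so the vectors are not orthogonal.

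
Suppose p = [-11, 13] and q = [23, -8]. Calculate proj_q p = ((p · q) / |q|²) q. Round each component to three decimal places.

p · q = (-11)·23 + 13·(-8) = -253 - 104 = -357
|q|² = 529 + 64 = 593
proj_q p = (-357/593) · (23, -8) ≈ (-13.847, 4.816)

(-13.847, 4.816)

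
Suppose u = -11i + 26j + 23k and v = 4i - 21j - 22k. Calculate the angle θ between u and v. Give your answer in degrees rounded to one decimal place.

168.9

u · v = (-11)·4 + 26·(-21) + 23·(-22) = -44 - 546 - 506 = -1096
|u|² = 121 + 676 + 529 = 1326,  |u| = √1326 ≈ 36.414283
|v|² = 16 + 441 + 484 = 941,  |v| = √941 ≈ 30.675723
cos θ = -1096 / (36.414283 · 30.675723) ≈ -0.98117
θ = arccos(-0.98117) ≈ 168.9°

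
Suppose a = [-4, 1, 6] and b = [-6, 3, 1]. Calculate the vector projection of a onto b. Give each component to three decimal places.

(-4.304, 2.152, 0.717)

a · b = (-4)·(-6) + 1·3 + 6·1 = 24 + 3 + 6 = 33
|b|² = 36 + 9 + 1 = 46
proj_b a = (33/46) · (-6, 3, 1) ≈ (-4.304, 2.152, 0.717)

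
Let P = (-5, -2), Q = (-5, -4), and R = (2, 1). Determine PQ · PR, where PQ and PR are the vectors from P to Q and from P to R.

PQ = Q − P = (0, -2)
PR = R − P = (7, 3)
PQ · PR = 0·7 + (-2)·3 = 0 - 6 = -6

-6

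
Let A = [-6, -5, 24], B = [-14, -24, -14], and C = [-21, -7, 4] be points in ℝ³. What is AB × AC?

AB = (-8, -19, -38)
AC = (-15, -2, -20)
i: (-19)·(-20) - (-38)·(-2) = 380 - 76 = 304
j: (-38)·(-15) - (-8)·(-20) = 570 - 160 = 410
k: (-8)·(-2) - (-19)·(-15) = 16 - 285 = -269
AB × AC = (304, 410, -269)

(304, 410, -269)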